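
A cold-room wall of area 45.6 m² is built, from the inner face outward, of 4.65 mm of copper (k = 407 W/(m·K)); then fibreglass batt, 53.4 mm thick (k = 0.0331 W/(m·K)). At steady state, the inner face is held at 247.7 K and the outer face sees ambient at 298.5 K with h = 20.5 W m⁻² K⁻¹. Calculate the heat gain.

Resistance network (inner→outer):
  R_copper = L/(kA) = 0.00465/(407·45.6) = 2.505×10^-7 K/W
  R_fibreglass batt = L/(kA) = 0.0534/(0.0331·45.6) = 0.03538 K/W
  R_conv,out = 1/(hA) = 1/(20.5·45.6) = 0.001070 K/W
ΣR = 2.505×10^-7 + 0.03538 + 0.001070 = 0.03645 K/W
Q = ΔT/ΣR = (247.7 K − 298.5 K)/0.03645 = -1390 W
(Negative Q ⇒ heat flows inward; heat gain = 1390 W.)

Q = 1390 W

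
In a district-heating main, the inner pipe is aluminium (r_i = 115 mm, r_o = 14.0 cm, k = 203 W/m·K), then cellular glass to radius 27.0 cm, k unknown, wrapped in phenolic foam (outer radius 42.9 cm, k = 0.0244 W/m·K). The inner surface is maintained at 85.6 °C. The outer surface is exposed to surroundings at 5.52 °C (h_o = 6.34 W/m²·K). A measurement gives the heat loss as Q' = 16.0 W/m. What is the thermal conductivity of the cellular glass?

k = 0.0543 W/m·K

ΣR = ΔT/Q' = |85.6 − 5.52|/16.0 = 5.005 m·K/W
Known resistances:
  R'_aluminium = ln(0.140/0.115)/(2πk) = 0.1967/(2π·203) = 1.542×10^-4 m·K/W
  R'_phenolic foam = ln(0.429/0.270)/(2πk) = 0.4630/(2π·0.0244) = 3.020 m·K/W
  R'_conv,out = 1/(2πr h) = 1/(2π·0.429·6.34) = 0.05852 m·K/W
R_cellular glass = ΣR − ΣR_known = 5.005 − 3.079 = 1.926 m·K/W
ln(r₂/r₁)/(2πk) = 1.926 ⇒ k = 0.6568/(2π·1.926) = 0.0543 W/m·K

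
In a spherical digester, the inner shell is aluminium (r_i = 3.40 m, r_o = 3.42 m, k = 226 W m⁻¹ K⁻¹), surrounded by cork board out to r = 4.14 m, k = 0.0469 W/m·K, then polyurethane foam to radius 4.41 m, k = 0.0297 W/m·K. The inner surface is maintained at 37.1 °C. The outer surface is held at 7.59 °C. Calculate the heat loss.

Resistance network (inner→outer):
  R_aluminium = (1/3.40 − 1/3.42)/(4πk) = 0.001720/(4π·226) = 6.056×10^-7 K/W
  R_cork board = (1/3.42 − 1/4.14)/(4πk) = 0.05085/(4π·0.0469) = 0.08628 K/W
  R_polyurethane foam = (1/4.14 − 1/4.41)/(4πk) = 0.01479/(4π·0.0297) = 0.03962 K/W
ΣR = 6.056×10^-7 + 0.08628 + 0.03962 = 0.1259 K/W
Q = ΔT/ΣR = (37.1 °C − 7.59 °C)/0.1259 = 234 W

Q = 234 W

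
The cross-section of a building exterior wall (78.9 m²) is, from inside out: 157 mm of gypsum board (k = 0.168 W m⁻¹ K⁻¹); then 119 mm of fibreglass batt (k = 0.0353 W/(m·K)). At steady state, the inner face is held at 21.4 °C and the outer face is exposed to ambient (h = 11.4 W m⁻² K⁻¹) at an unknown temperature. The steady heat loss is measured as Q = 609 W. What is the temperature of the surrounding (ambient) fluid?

Series resistances:
  R_gypsum board = L/(kA) = 0.157/(0.168·78.9) = 0.01184 K/W
  R_fibreglass batt = L/(kA) = 0.119/(0.0353·78.9) = 0.04273 K/W
  R_conv,out = 1/(hA) = 1/(11.4·78.9) = 0.001112 K/W
ΣR = 0.05568 K/W
ΔT = Q·ΣR = 609 × 0.05568 = 33.91 K
Heat flows outward, so T_out = T_in − ΔT = 21.4 − 33.91 = -12.5 °C

T_out = -12.5 °C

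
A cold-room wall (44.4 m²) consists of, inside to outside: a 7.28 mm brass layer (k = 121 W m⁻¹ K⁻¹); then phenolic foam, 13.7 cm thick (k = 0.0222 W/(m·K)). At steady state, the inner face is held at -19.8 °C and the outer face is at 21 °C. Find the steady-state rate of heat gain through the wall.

Q = 294 W

Series thermal resistances, inner to outer:
  R_brass = L/(kA) = 0.00728/(121·44.4) = 1.355×10^-6 K/W
  R_phenolic foam = L/(kA) = 0.137/(0.0222·44.4) = 0.1390 K/W
ΣR = 1.355×10^-6 + 0.1390 = 0.1390 K/W
Q = ΔT/ΣR = (-19.8 °C − 21 °C)/0.1390 = -294 W
(Negative Q ⇒ heat flows inward; heat gain = 294 W.)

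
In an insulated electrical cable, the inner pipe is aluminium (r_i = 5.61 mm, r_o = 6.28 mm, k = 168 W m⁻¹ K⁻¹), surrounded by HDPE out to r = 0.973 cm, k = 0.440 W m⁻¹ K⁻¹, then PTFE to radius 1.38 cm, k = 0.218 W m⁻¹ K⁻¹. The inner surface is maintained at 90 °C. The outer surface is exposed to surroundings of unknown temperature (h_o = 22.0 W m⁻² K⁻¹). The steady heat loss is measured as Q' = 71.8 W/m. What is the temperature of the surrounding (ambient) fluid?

Sum the resistances:
  R'_aluminium = ln(0.00628/0.00561)/(2πk) = 0.1128/(2π·168) = 1.069×10^-4 m·K/W
  R'_HDPE = ln(0.00973/0.00628)/(2πk) = 0.4378/(2π·0.440) = 0.1584 m·K/W
  R'_PTFE = ln(0.0138/0.00973)/(2πk) = 0.3495/(2π·0.218) = 0.2551 m·K/W
  R'_conv,out = 1/(2πr h) = 1/(2π·0.0138·22.0) = 0.5242 m·K/W
ΣR = 0.9378 m·K/W
ΔT = Q'·ΣR = 71.8 × 0.9378 = 67.33 K
Heat flows outward, so T_out = T_in − ΔT = 90 − 67.33 = 22.7 °C

T_out = 22.7 °C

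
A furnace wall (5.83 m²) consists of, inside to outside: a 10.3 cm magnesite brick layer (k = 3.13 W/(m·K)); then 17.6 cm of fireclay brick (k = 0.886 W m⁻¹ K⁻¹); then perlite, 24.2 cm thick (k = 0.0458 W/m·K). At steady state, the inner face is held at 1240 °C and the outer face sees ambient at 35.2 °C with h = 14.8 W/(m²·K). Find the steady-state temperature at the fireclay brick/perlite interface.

Series thermal resistances, inner to outer:
  R_magnesite brick = L/(kA) = 0.103/(3.13·5.83) = 0.005644 K/W
  R_fireclay brick = L/(kA) = 0.176/(0.886·5.83) = 0.03407 K/W
  R_perlite = L/(kA) = 0.242/(0.0458·5.83) = 0.9063 K/W
  R_conv,out = 1/(hA) = 1/(14.8·5.83) = 0.01159 K/W
ΣR = 0.005644 + 0.03407 + 0.9063 + 0.01159 = 0.9576 K/W
Q = ΔT/ΣR = (1240 °C − 35.2 °C)/0.9576 = 1258 W
From the inner boundary to the fireclay brick/perlite interface, ΣR_partial = 0.03971 K/W.
T_interface = T_in − Q·ΣR_partial = 1240 °C − (1258)(0.03971) = 1190 °C

T = 1190 °C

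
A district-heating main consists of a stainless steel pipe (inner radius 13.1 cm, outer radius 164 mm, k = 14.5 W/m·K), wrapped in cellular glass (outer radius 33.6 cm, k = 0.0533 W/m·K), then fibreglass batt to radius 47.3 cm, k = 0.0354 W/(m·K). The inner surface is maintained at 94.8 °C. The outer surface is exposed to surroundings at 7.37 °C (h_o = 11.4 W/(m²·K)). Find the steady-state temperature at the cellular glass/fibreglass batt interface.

Resistance network (inner→outer):
  R'_stainless steel = ln(0.164/0.131)/(2πk) = 0.2247/(2π·14.5) = 0.002466 m·K/W
  R'_cellular glass = ln(0.336/0.164)/(2πk) = 0.7172/(2π·0.0533) = 2.142 m·K/W
  R'_fibreglass batt = ln(0.473/0.336)/(2πk) = 0.3420/(2π·0.0354) = 1.538 m·K/W
  R'_conv,out = 1/(2πr h) = 1/(2π·0.473·11.4) = 0.02952 m·K/W
ΣR = 0.002466 + 2.142 + 1.538 + 0.02952 = 3.712 m·K/W
Q' = ΔT/ΣR = (94.8 °C − 7.37 °C)/3.712 = 23.55 W/m
From the inner boundary to the cellular glass/fibreglass batt interface, ΣR_partial = 2.144 m·K/W.
T_interface = T_in − Q'·ΣR_partial = 94.8 °C − (23.55)(2.144) = 44.3 °C

T = 44.3 °C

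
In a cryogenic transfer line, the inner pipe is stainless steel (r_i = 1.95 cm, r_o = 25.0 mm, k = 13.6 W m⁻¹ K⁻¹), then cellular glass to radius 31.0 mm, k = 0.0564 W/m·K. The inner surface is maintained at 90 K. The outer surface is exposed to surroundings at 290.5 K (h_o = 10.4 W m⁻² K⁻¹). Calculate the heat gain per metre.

Treat each layer as a resistance in series:
  R'_stainless steel = ln(0.0250/0.0195)/(2πk) = 0.2485/(2π·13.6) = 0.002908 m·K/W
  R'_cellular glass = ln(0.0310/0.0250)/(2πk) = 0.2151/(2π·0.0564) = 0.6070 m·K/W
  R'_conv,out = 1/(2πr h) = 1/(2π·0.0310·10.4) = 0.4937 m·K/W
ΣR = 0.002908 + 0.6070 + 0.4937 = 1.104 m·K/W
Q' = ΔT/ΣR = (90 K − 290.5 K)/1.104 = -182 W/m
(Negative Q' ⇒ heat flows inward; heat gain = 182 W/m.)

Q' = 182 W/m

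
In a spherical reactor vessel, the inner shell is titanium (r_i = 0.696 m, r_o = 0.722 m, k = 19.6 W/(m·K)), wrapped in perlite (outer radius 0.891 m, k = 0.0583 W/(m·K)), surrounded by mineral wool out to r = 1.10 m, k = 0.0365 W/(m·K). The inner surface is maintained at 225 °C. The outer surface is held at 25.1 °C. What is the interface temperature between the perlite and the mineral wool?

T = 138 °C

Treat each layer as a resistance in series:
  R_titanium = (1/0.696 − 1/0.722)/(4πk) = 0.05174/(4π·19.6) = 2.101×10^-4 K/W
  R_perlite = (1/0.722 − 1/0.891)/(4πk) = 0.2627/(4π·0.0583) = 0.3586 K/W
  R_mineral wool = (1/0.891 − 1/1.10)/(4πk) = 0.2132/(4π·0.0365) = 0.4649 K/W
ΣR = 2.101×10^-4 + 0.3586 + 0.4649 = 0.8237 K/W
Q = ΔT/ΣR = (225 °C − 25.1 °C)/0.8237 = 242.7 W
From the inner boundary to the perlite/mineral wool interface, ΣR_partial = 0.3588 K/W.
T_interface = T_in − Q·ΣR_partial = 225 °C − (242.7)(0.3588) = 138 °C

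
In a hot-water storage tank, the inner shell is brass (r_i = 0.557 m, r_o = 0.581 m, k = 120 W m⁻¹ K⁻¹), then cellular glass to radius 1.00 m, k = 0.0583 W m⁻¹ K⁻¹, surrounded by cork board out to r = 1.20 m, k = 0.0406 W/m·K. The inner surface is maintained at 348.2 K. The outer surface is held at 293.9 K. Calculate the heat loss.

Q = 41.4 W

Series thermal resistances, inner to outer:
  R_brass = (1/0.557 − 1/0.581)/(4πk) = 0.07416/(4π·120) = 4.918×10^-5 K/W
  R_cellular glass = (1/0.581 − 1/1.00)/(4πk) = 0.7212/(4π·0.0583) = 0.9844 K/W
  R_cork board = (1/1.00 − 1/1.20)/(4πk) = 0.1667/(4π·0.0406) = 0.3267 K/W
ΣR = 4.918×10^-5 + 0.9844 + 0.3267 = 1.311 K/W
Q = ΔT/ΣR = (348.2 K − 293.9 K)/1.311 = 41.4 W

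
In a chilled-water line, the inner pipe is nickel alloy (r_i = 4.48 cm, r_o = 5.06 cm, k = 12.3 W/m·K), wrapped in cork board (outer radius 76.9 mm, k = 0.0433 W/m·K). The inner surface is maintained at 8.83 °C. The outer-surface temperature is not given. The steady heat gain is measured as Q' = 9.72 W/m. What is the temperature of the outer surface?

T_out = 23.8 °C

Sum the resistances:
  R'_nickel alloy = ln(0.0506/0.0448)/(2πk) = 0.1217/(2π·12.3) = 0.001575 m·K/W
  R'_cork board = ln(0.0769/0.0506)/(2πk) = 0.4186/(2π·0.0433) = 1.538 m·K/W
ΣR = 1.540 m·K/W
ΔT = Q'·ΣR = 9.72 × 1.540 = 14.97 K
Heat flows inward, so T_out = T_in + ΔT = 8.83 + 14.97 = 23.8 °C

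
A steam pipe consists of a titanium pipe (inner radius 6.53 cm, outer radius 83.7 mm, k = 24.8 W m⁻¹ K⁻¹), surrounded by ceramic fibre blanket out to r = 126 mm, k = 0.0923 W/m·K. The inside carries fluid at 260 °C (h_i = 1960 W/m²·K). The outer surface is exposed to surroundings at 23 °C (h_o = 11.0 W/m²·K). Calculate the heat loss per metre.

Series thermal resistances, inner to outer:
  R'_conv,in = 1/(2πr h) = 1/(2π·0.0653·1960) = 0.001244 m·K/W
  R'_titanium = ln(0.0837/0.0653)/(2πk) = 0.2482/(2π·24.8) = 0.001593 m·K/W
  R'_ceramic fibre blanket = ln(0.126/0.0837)/(2πk) = 0.4090/(2π·0.0923) = 0.7053 m·K/W
  R'_conv,out = 1/(2πr h) = 1/(2π·0.126·11.0) = 0.1148 m·K/W
ΣR = 0.001244 + 0.001593 + 0.7053 + 0.1148 = 0.8229 m·K/W
Q' = ΔT/ΣR = (260 °C − 23 °C)/0.8229 = 288 W/m

Q' = 288 W/m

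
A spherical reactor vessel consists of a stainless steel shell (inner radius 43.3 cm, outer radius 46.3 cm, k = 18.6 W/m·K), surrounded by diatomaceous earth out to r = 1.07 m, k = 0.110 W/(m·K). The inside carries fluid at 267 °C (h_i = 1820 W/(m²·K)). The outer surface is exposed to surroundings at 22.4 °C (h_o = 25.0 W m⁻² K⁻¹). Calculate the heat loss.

Q = 275 W

Treat each layer as a resistance in series:
  R_conv,in = 1/(4πr²h) = 1/(4π·0.433²·1820) = 2.332×10^-4 K/W
  R_stainless steel = (1/0.433 − 1/0.463)/(4πk) = 0.1496/(4π·18.6) = 6.402×10^-4 K/W
  R_diatomaceous earth = (1/0.463 − 1/1.07)/(4πk) = 1.225/(4π·0.110) = 0.8864 K/W
  R_conv,out = 1/(4πr²h) = 1/(4π·1.07²·25.0) = 0.002780 K/W
ΣR = 2.332×10^-4 + 6.402×10^-4 + 0.8864 + 0.002780 = 0.8901 K/W
Q = ΔT/ΣR = (267 °C − 22.4 °C)/0.8901 = 275 W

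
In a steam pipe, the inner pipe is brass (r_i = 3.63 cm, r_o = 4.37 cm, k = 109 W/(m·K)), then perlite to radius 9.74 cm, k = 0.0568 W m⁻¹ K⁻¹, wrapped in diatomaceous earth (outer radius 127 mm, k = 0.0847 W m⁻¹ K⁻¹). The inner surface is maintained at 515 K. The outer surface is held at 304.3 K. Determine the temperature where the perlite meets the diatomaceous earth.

T = 342.6 K

Series thermal resistances, inner to outer:
  R'_brass = ln(0.0437/0.0363)/(2πk) = 0.1855/(2π·109) = 2.709×10^-4 m·K/W
  R'_perlite = ln(0.0974/0.0437)/(2πk) = 0.8015/(2π·0.0568) = 2.246 m·K/W
  R'_diatomaceous earth = ln(0.127/0.0974)/(2πk) = 0.2654/(2π·0.0847) = 0.4986 m·K/W
ΣR = 2.709×10^-4 + 2.246 + 0.4986 = 2.745 m·K/W
Q' = ΔT/ΣR = (515 K − 304.3 K)/2.745 = 76.76 W/m
From the inner boundary to the perlite/diatomaceous earth interface, ΣR_partial = 2.246 m·K/W.
T_interface = T_in − Q'·ΣR_partial = 515 K − (76.76)(2.246) = 342.6 K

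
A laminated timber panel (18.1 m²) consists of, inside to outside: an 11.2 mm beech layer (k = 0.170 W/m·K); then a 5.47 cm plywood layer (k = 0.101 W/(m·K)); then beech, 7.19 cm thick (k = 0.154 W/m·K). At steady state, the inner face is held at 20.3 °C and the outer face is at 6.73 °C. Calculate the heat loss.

Series thermal resistances, inner to outer:
  R_beech = L/(kA) = 0.0112/(0.170·18.1) = 0.003640 K/W
  R_plywood = L/(kA) = 0.0547/(0.101·18.1) = 0.02992 K/W
  R_beech = L/(kA) = 0.0719/(0.154·18.1) = 0.02579 K/W
ΣR = 0.003640 + 0.02992 + 0.02579 = 0.05935 K/W
Q = ΔT/ΣR = (20.3 °C − 6.73 °C)/0.05935 = 229 W

Q = 229 W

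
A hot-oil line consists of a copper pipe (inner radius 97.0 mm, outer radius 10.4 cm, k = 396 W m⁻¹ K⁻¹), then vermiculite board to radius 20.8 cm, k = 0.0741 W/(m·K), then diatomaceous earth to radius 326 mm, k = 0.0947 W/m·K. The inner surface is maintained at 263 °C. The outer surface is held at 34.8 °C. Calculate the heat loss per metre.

Series thermal resistances, inner to outer:
  R'_copper = ln(0.104/0.0970)/(2πk) = 0.06968/(2π·396) = 2.800×10^-5 m·K/W
  R'_vermiculite board = ln(0.208/0.104)/(2πk) = 0.6931/(2π·0.0741) = 1.489 m·K/W
  R'_diatomaceous earth = ln(0.326/0.208)/(2πk) = 0.4494/(2π·0.0947) = 0.7552 m·K/W
ΣR = 2.800×10^-5 + 1.489 + 0.7552 = 2.244 m·K/W
Q' = ΔT/ΣR = (263 °C − 34.8 °C)/2.244 = 102 W/m

Q' = 102 W/m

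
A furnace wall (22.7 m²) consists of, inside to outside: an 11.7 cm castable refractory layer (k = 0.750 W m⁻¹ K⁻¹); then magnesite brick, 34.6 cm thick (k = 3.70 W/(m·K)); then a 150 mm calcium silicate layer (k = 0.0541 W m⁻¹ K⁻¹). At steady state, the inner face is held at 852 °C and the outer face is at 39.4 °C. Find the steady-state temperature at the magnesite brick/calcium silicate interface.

Resistance network (inner→outer):
  R_castable refractory = L/(kA) = 0.117/(0.750·22.7) = 0.006872 K/W
  R_magnesite brick = L/(kA) = 0.346/(3.70·22.7) = 0.004120 K/W
  R_calcium silicate = L/(kA) = 0.150/(0.0541·22.7) = 0.1221 K/W
ΣR = 0.006872 + 0.004120 + 0.1221 = 0.1331 K/W
Q = ΔT/ΣR = (852 °C − 39.4 °C)/0.1331 = 6105 W
From the inner boundary to the magnesite brick/calcium silicate interface, ΣR_partial = 0.01099 K/W.
T_interface = T_in − Q·ΣR_partial = 852 °C − (6105)(0.01099) = 785 °C

T = 785 °C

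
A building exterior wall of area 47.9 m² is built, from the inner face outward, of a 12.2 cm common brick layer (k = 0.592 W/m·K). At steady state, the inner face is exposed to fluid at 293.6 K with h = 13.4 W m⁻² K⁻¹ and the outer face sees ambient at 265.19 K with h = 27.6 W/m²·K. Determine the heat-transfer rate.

Treat each layer as a resistance in series:
  R_conv,in = 1/(hA) = 1/(13.4·47.9) = 0.001558 K/W
  R_common brick = L/(kA) = 0.122/(0.592·47.9) = 0.004302 K/W
  R_conv,out = 1/(hA) = 1/(27.6·47.9) = 7.564×10^-4 K/W
ΣR = 0.001558 + 0.004302 + 7.564×10^-4 = 0.006616 K/W
Q = ΔT/ΣR = (293.6 K − 265.19 K)/0.006616 = 4290 W

Q = 4.29 kW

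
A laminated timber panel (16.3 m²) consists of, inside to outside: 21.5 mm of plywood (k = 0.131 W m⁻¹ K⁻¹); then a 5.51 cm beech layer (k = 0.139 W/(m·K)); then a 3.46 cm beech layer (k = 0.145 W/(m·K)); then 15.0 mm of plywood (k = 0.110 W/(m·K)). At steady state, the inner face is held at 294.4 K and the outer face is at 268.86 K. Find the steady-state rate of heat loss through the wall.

Series thermal resistances, inner to outer:
  R_plywood = L/(kA) = 0.0215/(0.131·16.3) = 0.01007 K/W
  R_beech = L/(kA) = 0.0551/(0.139·16.3) = 0.02432 K/W
  R_beech = L/(kA) = 0.0346/(0.145·16.3) = 0.01464 K/W
  R_plywood = L/(kA) = 0.0150/(0.110·16.3) = 0.008366 K/W
ΣR = 0.01007 + 0.02432 + 0.01464 + 0.008366 = 0.05740 K/W
Q = ΔT/ΣR = (294.4 K − 268.86 K)/0.05740 = 445 W

Q = 445 W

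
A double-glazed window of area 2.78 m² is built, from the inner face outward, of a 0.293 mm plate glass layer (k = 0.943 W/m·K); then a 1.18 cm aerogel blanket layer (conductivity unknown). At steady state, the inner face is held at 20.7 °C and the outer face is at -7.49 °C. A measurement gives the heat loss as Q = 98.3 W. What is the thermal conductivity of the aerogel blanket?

ΣR = ΔT/Q = |20.7 − -7.49|/98.3 = 0.2868 K/W
Known resistances:
  R_plate glass = L/(kA) = 2.93×10^-4/(0.943·2.78) = 1.118×10^-4 K/W
R_aerogel blanket = ΣR − ΣR_known = 0.2868 − 1.118×10^-4 = 0.2867 K/W
L/(kA) = 0.2867 ⇒ k = 0.0118/(0.2867·2.78) = 0.0148 W/m·K

k = 0.0148 W/m·K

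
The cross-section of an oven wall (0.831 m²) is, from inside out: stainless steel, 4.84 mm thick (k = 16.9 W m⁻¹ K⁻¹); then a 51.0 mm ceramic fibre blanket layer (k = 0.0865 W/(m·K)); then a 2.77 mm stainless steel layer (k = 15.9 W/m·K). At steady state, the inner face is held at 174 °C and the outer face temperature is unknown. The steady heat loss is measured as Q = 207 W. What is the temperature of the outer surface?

Series resistances:
  R_stainless steel = L/(kA) = 0.00484/(16.9·0.831) = 3.446×10^-4 K/W
  R_ceramic fibre blanket = L/(kA) = 0.0510/(0.0865·0.831) = 0.7095 K/W
  R_stainless steel = L/(kA) = 0.00277/(15.9·0.831) = 2.096×10^-4 K/W
ΣR = 0.7101 K/W
ΔT = Q·ΣR = 207 × 0.7101 = 147.0 K
Heat flows outward, so T_out = T_in − ΔT = 174 − 147.0 = 27.0 °C

T_out = 27.0 °C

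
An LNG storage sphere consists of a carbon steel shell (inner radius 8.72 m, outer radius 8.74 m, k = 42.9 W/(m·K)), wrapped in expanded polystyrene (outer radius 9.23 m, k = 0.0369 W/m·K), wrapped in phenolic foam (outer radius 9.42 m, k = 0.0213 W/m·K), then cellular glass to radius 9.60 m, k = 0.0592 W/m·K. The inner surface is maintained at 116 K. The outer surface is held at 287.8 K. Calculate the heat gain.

Q = 7180 W

Series thermal resistances, inner to outer:
  R_carbon steel = (1/8.72 − 1/8.74)/(4πk) = 2.624×10^-4/(4π·42.9) = 4.868×10^-7 K/W
  R_expanded polystyrene = (1/8.74 − 1/9.23)/(4πk) = 0.006074/(4π·0.0369) = 0.01310 K/W
  R_phenolic foam = (1/9.23 − 1/9.42)/(4πk) = 0.002185/(4π·0.0213) = 0.008164 K/W
  R_cellular glass = (1/9.42 − 1/9.60)/(4πk) = 0.001990/(4π·0.0592) = 0.002676 K/W
ΣR = 4.868×10^-7 + 0.01310 + 0.008164 + 0.002676 = 0.02394 K/W
Q = ΔT/ΣR = (116 K − 287.8 K)/0.02394 = -7180 W
(Negative Q ⇒ heat flows inward; heat gain = 7180 W.)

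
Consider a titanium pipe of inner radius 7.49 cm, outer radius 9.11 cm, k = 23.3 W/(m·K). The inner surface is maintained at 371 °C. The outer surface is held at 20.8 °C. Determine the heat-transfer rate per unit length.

Q' = 2πk·ΔT/ln(r₂/r₁) = 2π × 23.3 × 350.2 / ln(0.0911/0.0749) = 2.62×10^5 W/m

Q' = 2.62×10^5 W/m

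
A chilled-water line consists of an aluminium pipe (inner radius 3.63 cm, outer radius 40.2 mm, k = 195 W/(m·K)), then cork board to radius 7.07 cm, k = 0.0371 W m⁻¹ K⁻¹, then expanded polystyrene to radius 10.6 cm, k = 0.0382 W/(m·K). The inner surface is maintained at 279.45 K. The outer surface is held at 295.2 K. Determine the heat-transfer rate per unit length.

Q' = 3.83 W/m

Series thermal resistances, inner to outer:
  R'_aluminium = ln(0.0402/0.0363)/(2πk) = 0.1020/(2π·195) = 8.329×10^-5 m·K/W
  R'_cork board = ln(0.0707/0.0402)/(2πk) = 0.5646/(2π·0.0371) = 2.422 m·K/W
  R'_expanded polystyrene = ln(0.106/0.0707)/(2πk) = 0.4050/(2π·0.0382) = 1.687 m·K/W
ΣR = 8.329×10^-5 + 2.422 + 1.687 = 4.109 m·K/W
Q' = ΔT/ΣR = (279.45 K − 295.2 K)/4.109 = -3.83 W/m
(Negative Q' ⇒ heat flows inward; heat gain = 3.83 W/m.)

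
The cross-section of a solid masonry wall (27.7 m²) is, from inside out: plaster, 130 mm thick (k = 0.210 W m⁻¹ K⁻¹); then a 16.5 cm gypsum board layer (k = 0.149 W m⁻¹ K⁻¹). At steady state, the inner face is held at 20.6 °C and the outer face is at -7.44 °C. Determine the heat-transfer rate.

Treat each layer as a resistance in series:
  R_plaster = L/(kA) = 0.130/(0.210·27.7) = 0.02235 K/W
  R_gypsum board = L/(kA) = 0.165/(0.149·27.7) = 0.03998 K/W
ΣR = 0.02235 + 0.03998 = 0.06233 K/W
Q = ΔT/ΣR = (20.6 °C − -7.44 °C)/0.06233 = 450 W

Q = 450 W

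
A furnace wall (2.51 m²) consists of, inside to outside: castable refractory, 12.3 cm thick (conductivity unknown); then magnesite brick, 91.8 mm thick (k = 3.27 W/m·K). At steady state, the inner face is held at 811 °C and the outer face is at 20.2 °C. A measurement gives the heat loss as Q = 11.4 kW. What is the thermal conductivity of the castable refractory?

ΣR = ΔT/Q = |811 − 20.2|/11400 = 0.06937 K/W
Known resistances:
  R_magnesite brick = L/(kA) = 0.0918/(3.27·2.51) = 0.01118 K/W
R_castable refractory = ΣR − ΣR_known = 0.06937 − 0.01118 = 0.05819 K/W
L/(kA) = 0.05819 ⇒ k = 0.123/(0.05819·2.51) = 0.842 W/m·K

k = 0.842 W/m·K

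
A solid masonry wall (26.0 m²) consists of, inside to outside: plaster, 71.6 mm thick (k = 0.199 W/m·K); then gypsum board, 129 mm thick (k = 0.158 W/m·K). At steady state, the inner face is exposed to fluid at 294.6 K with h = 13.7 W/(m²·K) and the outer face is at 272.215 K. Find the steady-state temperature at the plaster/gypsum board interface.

Series thermal resistances, inner to outer:
  R_conv,in = 1/(hA) = 1/(13.7·26.0) = 0.002807 K/W
  R_plaster = L/(kA) = 0.0716/(0.199·26.0) = 0.01384 K/W
  R_gypsum board = L/(kA) = 0.129/(0.158·26.0) = 0.03140 K/W
ΣR = 0.002807 + 0.01384 + 0.03140 = 0.04805 K/W
Q = ΔT/ΣR = (294.6 K − 272.215 K)/0.04805 = 465.9 W
From the inner boundary to the plaster/gypsum board interface, ΣR_partial = 0.01665 K/W.
T_interface = T_in − Q·ΣR_partial = 294.6 K − (465.9)(0.01665) = 286.8 K

T = 286.8 K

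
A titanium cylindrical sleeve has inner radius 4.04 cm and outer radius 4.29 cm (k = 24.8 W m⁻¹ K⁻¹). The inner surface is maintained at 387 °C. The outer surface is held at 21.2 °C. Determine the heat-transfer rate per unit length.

Q' = 949 kW/m

Q' = 2πk·ΔT/ln(r₂/r₁) = 2π × 24.8 × 365.8 / ln(0.0429/0.0404) = 9.49×10^5 W/m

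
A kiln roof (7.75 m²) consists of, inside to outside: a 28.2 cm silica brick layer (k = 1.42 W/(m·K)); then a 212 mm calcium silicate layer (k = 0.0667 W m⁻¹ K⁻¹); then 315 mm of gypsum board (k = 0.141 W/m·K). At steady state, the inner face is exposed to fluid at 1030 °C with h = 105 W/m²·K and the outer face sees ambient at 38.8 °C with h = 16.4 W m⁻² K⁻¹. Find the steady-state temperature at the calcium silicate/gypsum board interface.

T = 439 °C

Series thermal resistances, inner to outer:
  R_conv,in = 1/(hA) = 1/(105·7.75) = 0.001229 K/W
  R_silica brick = L/(kA) = 0.282/(1.42·7.75) = 0.02562 K/W
  R_calcium silicate = L/(kA) = 0.212/(0.0667·7.75) = 0.4101 K/W
  R_gypsum board = L/(kA) = 0.315/(0.141·7.75) = 0.2883 K/W
  R_conv,out = 1/(hA) = 1/(16.4·7.75) = 0.007868 K/W
ΣR = 0.001229 + 0.02562 + 0.4101 + 0.2883 + 0.007868 = 0.7331 K/W
Q = ΔT/ΣR = (1030 °C − 38.8 °C)/0.7331 = 1352 W
From the inner boundary to the calcium silicate/gypsum board interface, ΣR_partial = 0.4369 K/W.
T_interface = T_in − Q·ΣR_partial = 1030 °C − (1352)(0.4369) = 439 °C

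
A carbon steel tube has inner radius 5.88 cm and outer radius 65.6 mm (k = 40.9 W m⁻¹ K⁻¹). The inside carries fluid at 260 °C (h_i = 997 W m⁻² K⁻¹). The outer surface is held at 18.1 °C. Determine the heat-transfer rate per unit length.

Treat each layer as a resistance in series:
  R'_conv,in = 1/(2πr h) = 1/(2π·0.0588·997) = 0.002715 m·K/W
  R'_carbon steel = ln(0.0656/0.0588)/(2πk) = 0.1094/(2π·40.9) = 4.258×10^-4 m·K/W
ΣR = 0.002715 + 4.258×10^-4 = 0.003141 m·K/W
Q' = ΔT/ΣR = (260 °C − 18.1 °C)/0.003141 = 77000 W/m

Q' = 77000 W/m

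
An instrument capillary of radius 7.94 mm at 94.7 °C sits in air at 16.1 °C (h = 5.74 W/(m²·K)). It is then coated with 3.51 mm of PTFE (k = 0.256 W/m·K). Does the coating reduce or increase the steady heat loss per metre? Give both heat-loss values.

Critical radius for a cylinder: r_cr = k/h = 0.0446 m = 4.46 cm.
Outer radius after coating: r₂ = 0.00794 + 0.00351 = 0.01145 m.
Since r₁ < r_cr and r₂ ≤ r_cr, the coating moves toward the maximum at r_cr — heat loss rises.
Bare: R = 1/(2πr₁h) = 3.492 m·K/W; Q = 78.6/3.492 = 22.5 W/m.
Coated: R = R_cond + R_conv = 2.649 m·K/W; Q = 78.6/2.649 = 29.7 W/m.

increases: 22.5 → 29.7 W/m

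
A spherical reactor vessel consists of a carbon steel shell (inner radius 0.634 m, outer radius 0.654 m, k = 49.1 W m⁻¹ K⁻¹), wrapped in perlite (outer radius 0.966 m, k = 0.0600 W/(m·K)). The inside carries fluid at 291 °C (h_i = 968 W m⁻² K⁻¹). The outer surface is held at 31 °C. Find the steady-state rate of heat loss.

Q = 397 W

Resistance network (inner→outer):
  R_conv,in = 1/(4πr²h) = 1/(4π·0.634²·968) = 2.045×10^-4 K/W
  R_carbon steel = (1/0.634 − 1/0.654)/(4πk) = 0.04824/(4π·49.1) = 7.818×10^-5 K/W
  R_perlite = (1/0.654 − 1/0.966)/(4πk) = 0.4939/(4π·0.0600) = 0.6550 K/W
ΣR = 2.045×10^-4 + 7.818×10^-5 + 0.6550 = 0.6553 K/W
Q = ΔT/ΣR = (291 °C − 31 °C)/0.6553 = 397 W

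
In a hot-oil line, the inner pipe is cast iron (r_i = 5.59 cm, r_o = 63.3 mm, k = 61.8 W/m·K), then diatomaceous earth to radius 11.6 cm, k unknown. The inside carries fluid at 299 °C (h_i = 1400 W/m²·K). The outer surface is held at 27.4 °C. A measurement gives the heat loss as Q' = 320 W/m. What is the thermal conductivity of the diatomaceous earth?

ΣR = ΔT/Q' = |299 − 27.4|/320 = 0.8488 m·K/W
Known resistances:
  R'_conv,in = 1/(2πr h) = 1/(2π·0.0559·1400) = 0.002034 m·K/W
  R'_cast iron = ln(0.0633/0.0559)/(2πk) = 0.1243/(2π·61.8) = 3.202×10^-4 m·K/W
R_diatomaceous earth = ΣR − ΣR_known = 0.8488 − 0.002354 = 0.8464 m·K/W
ln(r₂/r₁)/(2πk) = 0.8464 ⇒ k = 0.6057/(2π·0.8464) = 0.114 W/m·K

k = 0.114 W/m·K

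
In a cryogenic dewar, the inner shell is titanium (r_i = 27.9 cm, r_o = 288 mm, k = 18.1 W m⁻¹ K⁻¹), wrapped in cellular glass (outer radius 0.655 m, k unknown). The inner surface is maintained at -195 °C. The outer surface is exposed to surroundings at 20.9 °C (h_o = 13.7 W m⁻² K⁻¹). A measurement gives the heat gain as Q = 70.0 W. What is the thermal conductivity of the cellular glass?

ΣR = ΔT/Q = |-195 − 20.9|/70.0 = 3.084 K/W
Known resistances:
  R_titanium = (1/0.279 − 1/0.288)/(4πk) = 0.1120/(4π·18.1) = 4.924×10^-4 K/W
  R_conv,out = 1/(4πr²h) = 1/(4π·0.655²·13.7) = 0.01354 K/W
R_cellular glass = ΣR − ΣR_known = 3.084 − 0.01403 = 3.070 K/W
(1/r₁−1/r₂)/(4πk) = 3.070 ⇒ k = 1.946/(4π·3.070) = 0.0504 W/m·K

k = 0.0504 W/m·K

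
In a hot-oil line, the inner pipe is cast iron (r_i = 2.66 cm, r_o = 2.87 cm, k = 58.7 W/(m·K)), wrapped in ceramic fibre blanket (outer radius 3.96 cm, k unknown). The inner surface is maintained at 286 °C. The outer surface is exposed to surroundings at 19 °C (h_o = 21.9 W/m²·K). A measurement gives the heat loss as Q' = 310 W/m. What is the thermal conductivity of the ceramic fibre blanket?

k = 0.0756 W/m·K

ΣR = ΔT/Q' = |286 − 19|/310 = 0.8613 m·K/W
Known resistances:
  R'_cast iron = ln(0.0287/0.0266)/(2πk) = 0.07599/(2π·58.7) = 2.060×10^-4 m·K/W
  R'_conv,out = 1/(2πr h) = 1/(2π·0.0396·21.9) = 0.1835 m·K/W
R_ceramic fibre blanket = ΣR − ΣR_known = 0.8613 − 0.1837 = 0.6776 m·K/W
ln(r₂/r₁)/(2πk) = 0.6776 ⇒ k = 0.3219/(2π·0.6776) = 0.0756 W/m·K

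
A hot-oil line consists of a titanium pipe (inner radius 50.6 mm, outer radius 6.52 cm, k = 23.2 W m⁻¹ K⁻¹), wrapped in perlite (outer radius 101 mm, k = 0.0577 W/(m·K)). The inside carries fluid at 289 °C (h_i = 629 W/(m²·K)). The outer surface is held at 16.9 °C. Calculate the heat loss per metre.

Q' = 224 W/m

Series thermal resistances, inner to outer:
  R'_conv,in = 1/(2πr h) = 1/(2π·0.0506·629) = 0.005001 m·K/W
  R'_titanium = ln(0.0652/0.0506)/(2πk) = 0.2535/(2π·23.2) = 0.001739 m·K/W
  R'_perlite = ln(0.101/0.0652)/(2πk) = 0.4377/(2π·0.0577) = 1.207 m·K/W
ΣR = 0.005001 + 0.001739 + 1.207 = 1.214 m·K/W
Q' = ΔT/ΣR = (289 °C − 16.9 °C)/1.214 = 224 W/m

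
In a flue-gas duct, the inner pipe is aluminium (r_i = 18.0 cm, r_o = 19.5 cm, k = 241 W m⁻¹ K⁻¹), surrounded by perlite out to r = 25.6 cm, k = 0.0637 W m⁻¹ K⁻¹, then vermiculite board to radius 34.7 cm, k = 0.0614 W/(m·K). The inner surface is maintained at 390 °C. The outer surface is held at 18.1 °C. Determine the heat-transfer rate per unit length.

Q' = 253 W/m

Treat each layer as a resistance in series:
  R'_aluminium = ln(0.195/0.180)/(2πk) = 0.08004/(2π·241) = 5.286×10^-5 m·K/W
  R'_perlite = ln(0.256/0.195)/(2πk) = 0.2722/(2π·0.0637) = 0.6800 m·K/W
  R'_vermiculite board = ln(0.347/0.256)/(2πk) = 0.3041/(2π·0.0614) = 0.7884 m·K/W
ΣR = 5.286×10^-5 + 0.6800 + 0.7884 = 1.468 m·K/W
Q' = ΔT/ΣR = (390 °C − 18.1 °C)/1.468 = 253 W/m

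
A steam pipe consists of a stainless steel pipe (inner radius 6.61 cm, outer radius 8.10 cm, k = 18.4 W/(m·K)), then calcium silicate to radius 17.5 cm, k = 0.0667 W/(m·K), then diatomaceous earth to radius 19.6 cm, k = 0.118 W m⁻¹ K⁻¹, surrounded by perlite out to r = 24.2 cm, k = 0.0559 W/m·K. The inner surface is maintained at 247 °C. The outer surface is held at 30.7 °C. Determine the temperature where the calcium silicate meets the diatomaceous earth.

Treat each layer as a resistance in series:
  R'_stainless steel = ln(0.0810/0.0661)/(2πk) = 0.2033/(2π·18.4) = 0.001758 m·K/W
  R'_calcium silicate = ln(0.175/0.0810)/(2πk) = 0.7703/(2π·0.0667) = 1.838 m·K/W
  R'_diatomaceous earth = ln(0.196/0.175)/(2πk) = 0.1133/(2π·0.118) = 0.1529 m·K/W
  R'_perlite = ln(0.242/0.196)/(2πk) = 0.2108/(2π·0.0559) = 0.6002 m·K/W
ΣR = 0.001758 + 1.838 + 0.1529 + 0.6002 = 2.593 m·K/W
Q' = ΔT/ΣR = (247 °C − 30.7 °C)/2.593 = 83.42 W/m
From the inner boundary to the calcium silicate/diatomaceous earth interface, ΣR_partial = 1.840 m·K/W.
T_interface = T_in − Q'·ΣR_partial = 247 °C − (83.42)(1.840) = 93.5 °C

T = 93.5 °C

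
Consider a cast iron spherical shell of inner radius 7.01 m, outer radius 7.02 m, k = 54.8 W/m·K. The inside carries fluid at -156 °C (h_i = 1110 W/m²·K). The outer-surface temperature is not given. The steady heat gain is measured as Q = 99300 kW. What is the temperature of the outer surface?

T_out = 18.2 °C

Sum the resistances:
  R_conv,in = 1/(4πr²h) = 1/(4π·7.01²·1110) = 1.459×10^-6 K/W
  R_cast iron = (1/7.01 − 1/7.02)/(4πk) = 2.032×10^-4/(4π·54.8) = 2.951×10^-7 K/W
ΣR = 1.754×10^-6 K/W
ΔT = Q·ΣR = 9.93×10^7 × 1.754×10^-6 = 174.2 K
Heat flows inward, so T_out = T_in + ΔT = -156 + 174.2 = 18.2 °C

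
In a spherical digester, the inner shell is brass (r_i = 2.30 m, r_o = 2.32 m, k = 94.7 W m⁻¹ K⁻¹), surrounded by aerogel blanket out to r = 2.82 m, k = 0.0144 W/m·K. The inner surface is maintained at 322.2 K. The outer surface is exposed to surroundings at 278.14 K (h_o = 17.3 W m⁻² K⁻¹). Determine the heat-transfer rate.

Treat each layer as a resistance in series:
  R_brass = (1/2.30 − 1/2.32)/(4πk) = 0.003748/(4π·94.7) = 3.150×10^-6 K/W
  R_aerogel blanket = (1/2.32 − 1/2.82)/(4πk) = 0.07642/(4π·0.0144) = 0.4223 K/W
  R_conv,out = 1/(4πr²h) = 1/(4π·2.82²·17.3) = 5.784×10^-4 K/W
ΣR = 3.150×10^-6 + 0.4223 + 5.784×10^-4 = 0.4229 K/W
Q = ΔT/ΣR = (322.2 K − 278.14 K)/0.4229 = 104 W

Q = 104 W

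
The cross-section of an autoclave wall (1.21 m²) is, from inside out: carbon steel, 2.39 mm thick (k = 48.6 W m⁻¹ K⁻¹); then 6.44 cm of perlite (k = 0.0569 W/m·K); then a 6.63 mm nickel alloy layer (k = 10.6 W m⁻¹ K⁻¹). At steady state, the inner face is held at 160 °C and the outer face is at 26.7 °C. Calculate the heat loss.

Q = 142 W

Resistance network (inner→outer):
  R_carbon steel = L/(kA) = 0.00239/(48.6·1.21) = 4.064×10^-5 K/W
  R_perlite = L/(kA) = 0.0644/(0.0569·1.21) = 0.9354 K/W
  R_nickel alloy = L/(kA) = 0.00663/(10.6·1.21) = 5.169×10^-4 K/W
ΣR = 4.064×10^-5 + 0.9354 + 5.169×10^-4 = 0.9360 K/W
Q = ΔT/ΣR = (160 °C − 26.7 °C)/0.9360 = 142 W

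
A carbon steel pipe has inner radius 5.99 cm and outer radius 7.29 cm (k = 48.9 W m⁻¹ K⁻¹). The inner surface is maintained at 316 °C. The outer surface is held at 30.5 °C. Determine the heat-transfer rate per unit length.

Q' = 4.47×10^5 W/m

Q' = 2πk·ΔT/ln(r₂/r₁) = 2π × 48.9 × 285.5 / ln(0.0729/0.0599) = 4.47×10^5 W/m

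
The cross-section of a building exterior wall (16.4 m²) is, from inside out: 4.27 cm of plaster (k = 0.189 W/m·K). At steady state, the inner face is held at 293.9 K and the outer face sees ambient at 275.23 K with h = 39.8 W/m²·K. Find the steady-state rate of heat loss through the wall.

Resistance network (inner→outer):
  R_plaster = L/(kA) = 0.0427/(0.189·16.4) = 0.01378 K/W
  R_conv,out = 1/(hA) = 1/(39.8·16.4) = 0.001532 K/W
ΣR = 0.01378 + 0.001532 = 0.01531 K/W
Q = ΔT/ΣR = (293.9 K − 275.23 K)/0.01531 = 1220 W

Q = 1220 W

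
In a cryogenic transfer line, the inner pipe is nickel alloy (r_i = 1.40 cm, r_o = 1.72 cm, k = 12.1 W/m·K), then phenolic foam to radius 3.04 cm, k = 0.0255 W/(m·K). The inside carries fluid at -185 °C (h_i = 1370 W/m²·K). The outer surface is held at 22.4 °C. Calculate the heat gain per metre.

Q' = 58.2 W/m

Series thermal resistances, inner to outer:
  R'_conv,in = 1/(2πr h) = 1/(2π·0.0140·1370) = 0.008298 m·K/W
  R'_nickel alloy = ln(0.0172/0.0140)/(2πk) = 0.2059/(2π·12.1) = 0.002708 m·K/W
  R'_phenolic foam = ln(0.0304/0.0172)/(2πk) = 0.5695/(2π·0.0255) = 3.555 m·K/W
ΣR = 0.008298 + 0.002708 + 3.555 = 3.566 m·K/W
Q' = ΔT/ΣR = (-185 °C − 22.4 °C)/3.566 = -58.2 W/m
(Negative Q' ⇒ heat flows inward; heat gain = 58.2 W/m.)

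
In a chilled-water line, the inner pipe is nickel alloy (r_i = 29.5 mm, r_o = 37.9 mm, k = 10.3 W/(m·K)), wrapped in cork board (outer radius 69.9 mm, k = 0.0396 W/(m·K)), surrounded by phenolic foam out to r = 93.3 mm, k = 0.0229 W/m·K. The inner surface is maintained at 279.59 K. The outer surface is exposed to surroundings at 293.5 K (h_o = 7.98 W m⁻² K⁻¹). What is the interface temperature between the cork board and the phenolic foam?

T = 286.9 K

Resistance network (inner→outer):
  R'_nickel alloy = ln(0.0379/0.0295)/(2πk) = 0.2506/(2π·10.3) = 0.003872 m·K/W
  R'_cork board = ln(0.0699/0.0379)/(2πk) = 0.6121/(2π·0.0396) = 2.460 m·K/W
  R'_phenolic foam = ln(0.0933/0.0699)/(2πk) = 0.2888/(2π·0.0229) = 2.007 m·K/W
  R'_conv,out = 1/(2πr h) = 1/(2π·0.0933·7.98) = 0.2138 m·K/W
ΣR = 0.003872 + 2.460 + 2.007 + 0.2138 = 4.685 m·K/W
Q' = ΔT/ΣR = (279.59 K − 293.5 K)/4.685 = -2.969 W/m
From the inner boundary to the cork board/phenolic foam interface, ΣR_partial = 2.464 m·K/W.
T_interface = T_in − Q'·ΣR_partial = 279.59 K − (-2.969)(2.464) = 286.9 K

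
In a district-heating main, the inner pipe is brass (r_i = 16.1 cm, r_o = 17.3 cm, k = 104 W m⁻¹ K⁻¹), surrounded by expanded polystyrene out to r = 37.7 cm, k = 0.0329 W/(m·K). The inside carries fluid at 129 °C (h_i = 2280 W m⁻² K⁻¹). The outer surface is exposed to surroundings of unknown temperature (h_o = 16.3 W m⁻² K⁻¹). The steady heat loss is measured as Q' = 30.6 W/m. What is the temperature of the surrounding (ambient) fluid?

T_out = 12.9 °C

Series resistances:
  R'_conv,in = 1/(2πr h) = 1/(2π·0.161·2280) = 4.336×10^-4 m·K/W
  R'_brass = ln(0.173/0.161)/(2πk) = 0.07189/(2π·104) = 1.100×10^-4 m·K/W
  R'_expanded polystyrene = ln(0.377/0.173)/(2πk) = 0.7790/(2π·0.0329) = 3.768 m·K/W
  R'_conv,out = 1/(2πr h) = 1/(2π·0.377·16.3) = 0.02590 m·K/W
ΣR = 3.795 m·K/W
ΔT = Q'·ΣR = 30.6 × 3.795 = 116.1 K
Heat flows outward, so T_out = T_in − ΔT = 129 − 116.1 = 12.9 °C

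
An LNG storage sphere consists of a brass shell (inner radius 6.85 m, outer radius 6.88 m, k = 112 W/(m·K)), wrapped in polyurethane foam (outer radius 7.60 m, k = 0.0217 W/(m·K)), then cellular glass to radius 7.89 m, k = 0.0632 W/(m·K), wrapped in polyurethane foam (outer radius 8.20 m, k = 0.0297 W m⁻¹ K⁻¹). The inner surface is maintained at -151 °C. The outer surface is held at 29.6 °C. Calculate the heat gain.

Series thermal resistances, inner to outer:
  R_brass = (1/6.85 − 1/6.88)/(4πk) = 6.366×10^-4/(4π·112) = 4.523×10^-7 K/W
  R_polyurethane foam = (1/6.88 − 1/7.60)/(4πk) = 0.01377/(4π·0.0217) = 0.05050 K/W
  R_cellular glass = (1/7.60 − 1/7.89)/(4πk) = 0.004836/(4π·0.0632) = 0.006089 K/W
  R_polyurethane foam = (1/7.89 − 1/8.20)/(4πk) = 0.004791/(4π·0.0297) = 0.01284 K/W
ΣR = 4.523×10^-7 + 0.05050 + 0.006089 + 0.01284 = 0.06943 K/W
Q = ΔT/ΣR = (-151 °C − 29.6 °C)/0.06943 = -2600 W
(Negative Q ⇒ heat flows inward; heat gain = 2600 W.)

Q = 2600 W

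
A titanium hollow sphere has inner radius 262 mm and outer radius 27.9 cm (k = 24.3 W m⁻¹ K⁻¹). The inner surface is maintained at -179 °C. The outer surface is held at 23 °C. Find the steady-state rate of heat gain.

Q = 2.65×10^5 W

Q = 4πk·ΔT/(1/r₁ − 1/r₂) = 4π × 24.3 × 202 / (1/0.262 − 1/0.279) = 2.65×10^5 W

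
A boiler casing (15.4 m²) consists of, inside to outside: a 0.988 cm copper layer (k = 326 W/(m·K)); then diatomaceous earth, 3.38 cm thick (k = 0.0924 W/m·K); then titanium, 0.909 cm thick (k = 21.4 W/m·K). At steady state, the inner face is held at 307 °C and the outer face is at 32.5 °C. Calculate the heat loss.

Q = 11.5 kW

Resistance network (inner→outer):
  R_copper = L/(kA) = 0.00988/(326·15.4) = 1.968×10^-6 K/W
  R_diatomaceous earth = L/(kA) = 0.0338/(0.0924·15.4) = 0.02375 K/W
  R_titanium = L/(kA) = 0.00909/(21.4·15.4) = 2.758×10^-5 K/W
ΣR = 1.968×10^-6 + 0.02375 + 2.758×10^-5 = 0.02378 K/W
Q = ΔT/ΣR = (307 °C − 32.5 °C)/0.02378 = 11500 W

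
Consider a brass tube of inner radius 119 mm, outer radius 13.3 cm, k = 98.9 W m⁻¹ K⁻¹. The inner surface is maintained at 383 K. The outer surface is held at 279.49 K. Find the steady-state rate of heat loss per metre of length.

Q' = 2πk·ΔT/ln(r₂/r₁) = 2π × 98.9 × 103.51 / ln(0.133/0.119) = 5.78×10^5 W/m

Q' = 5.78×10^5 W/m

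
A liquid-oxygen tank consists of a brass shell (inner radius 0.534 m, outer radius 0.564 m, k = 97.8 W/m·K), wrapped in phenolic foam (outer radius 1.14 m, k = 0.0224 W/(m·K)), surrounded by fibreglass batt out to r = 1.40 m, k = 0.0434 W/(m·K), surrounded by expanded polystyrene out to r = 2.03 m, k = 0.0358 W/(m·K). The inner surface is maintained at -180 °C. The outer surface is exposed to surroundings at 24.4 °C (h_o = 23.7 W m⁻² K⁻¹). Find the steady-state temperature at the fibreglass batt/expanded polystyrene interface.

T = -1.0 °C

Treat each layer as a resistance in series:
  R_brass = (1/0.534 − 1/0.564)/(4πk) = 0.09961/(4π·97.8) = 8.105×10^-5 K/W
  R_phenolic foam = (1/0.564 − 1/1.14)/(4πk) = 0.8959/(4π·0.0224) = 3.183 K/W
  R_fibreglass batt = (1/1.14 − 1/1.40)/(4πk) = 0.1629/(4π·0.0434) = 0.2987 K/W
  R_expanded polystyrene = (1/1.40 − 1/2.03)/(4πk) = 0.2217/(4π·0.0358) = 0.4927 K/W
  R_conv,out = 1/(4πr²h) = 1/(4π·2.03²·23.7) = 8.148×10^-4 K/W
ΣR = 8.105×10^-5 + 3.183 + 0.2987 + 0.4927 + 8.148×10^-4 = 3.975 K/W
Q = ΔT/ΣR = (-180 °C − 24.4 °C)/3.975 = -51.42 W
From the inner boundary to the fibreglass batt/expanded polystyrene interface, ΣR_partial = 3.482 K/W.
T_interface = T_in − Q·ΣR_partial = -180 °C − (-51.42)(3.482) = -1.0 °C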